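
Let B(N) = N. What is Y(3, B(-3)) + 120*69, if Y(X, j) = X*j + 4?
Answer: 8275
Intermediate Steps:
Y(X, j) = 4 + X*j
Y(3, B(-3)) + 120*69 = (4 + 3*(-3)) + 120*69 = (4 - 9) + 8280 = -5 + 8280 = 8275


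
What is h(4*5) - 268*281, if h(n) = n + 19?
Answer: -75269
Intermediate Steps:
h(n) = 19 + n
h(4*5) - 268*281 = (19 + 4*5) - 268*281 = (19 + 20) - 75308 = 39 - 75308 = -75269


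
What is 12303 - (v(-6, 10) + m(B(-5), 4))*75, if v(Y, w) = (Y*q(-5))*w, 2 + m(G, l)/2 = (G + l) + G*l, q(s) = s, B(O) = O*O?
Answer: -29247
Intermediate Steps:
B(O) = O**2
m(G, l) = -4 + 2*G + 2*l + 2*G*l (m(G, l) = -4 + 2*((G + l) + G*l) = -4 + 2*(G + l + G*l) = -4 + (2*G + 2*l + 2*G*l) = -4 + 2*G + 2*l + 2*G*l)
v(Y, w) = -5*Y*w (v(Y, w) = (Y*(-5))*w = (-5*Y)*w = -5*Y*w)
12303 - (v(-6, 10) + m(B(-5), 4))*75 = 12303 - (-5*(-6)*10 + (-4 + 2*(-5)**2 + 2*4 + 2*(-5)**2*4))*75 = 12303 - (300 + (-4 + 2*25 + 8 + 2*25*4))*75 = 12303 - (300 + (-4 + 50 + 8 + 200))*75 = 12303 - (300 + 254)*75 = 12303 - 554*75 = 12303 - 1*41550 = 12303 - 41550 = -29247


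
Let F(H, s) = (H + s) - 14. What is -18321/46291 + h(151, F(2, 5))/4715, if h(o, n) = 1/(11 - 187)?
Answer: -15203544931/38414123440 ≈ -0.39578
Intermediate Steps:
F(H, s) = -14 + H + s
h(o, n) = -1/176 (h(o, n) = 1/(-176) = -1/176)
-18321/46291 + h(151, F(2, 5))/4715 = -18321/46291 - 1/176/4715 = -18321*1/46291 - 1/176*1/4715 = -18321/46291 - 1/829840 = -15203544931/38414123440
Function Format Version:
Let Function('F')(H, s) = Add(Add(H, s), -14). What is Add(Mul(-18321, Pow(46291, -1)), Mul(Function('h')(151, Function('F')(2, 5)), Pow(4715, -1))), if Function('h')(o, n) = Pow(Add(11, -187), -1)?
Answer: Rational(-15203544931, 38414123440) ≈ -0.39578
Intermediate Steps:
Function('F')(H, s) = Add(-14, H, s)
Function('h')(o, n) = Rational(-1, 176) (Function('h')(o, n) = Pow(-176, -1) = Rational(-1, 176))
Add(Mul(-18321, Pow(46291, -1)), Mul(Function('h')(151, Function('F')(2, 5)), Pow(4715, -1))) = Add(Mul(-18321, Pow(46291, -1)), Mul(Rational(-1, 176), Pow(4715, -1))) = Add(Mul(-18321, Rational(1, 46291)), Mul(Rational(-1, 176), Rational(1, 4715))) = Add(Rational(-18321, 46291), Rational(-1, 829840)) = Rational(-15203544931, 38414123440)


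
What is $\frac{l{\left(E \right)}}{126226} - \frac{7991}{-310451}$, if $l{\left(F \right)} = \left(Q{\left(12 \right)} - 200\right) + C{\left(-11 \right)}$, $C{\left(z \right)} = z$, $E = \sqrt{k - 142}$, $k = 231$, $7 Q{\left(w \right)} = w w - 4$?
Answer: $\frac{949375825}{39186987926} \approx 0.024227$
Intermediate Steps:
$Q{\left(w \right)} = - \frac{4}{7} + \frac{w^{2}}{7}$ ($Q{\left(w \right)} = \frac{w w - 4}{7} = \frac{w^{2} - 4}{7} = \frac{-4 + w^{2}}{7} = - \frac{4}{7} + \frac{w^{2}}{7}$)
$E = \sqrt{89}$ ($E = \sqrt{231 - 142} = \sqrt{89} \approx 9.434$)
$l{\left(F \right)} = -191$ ($l{\left(F \right)} = \left(\left(- \frac{4}{7} + \frac{12^{2}}{7}\right) - 200\right) - 11 = \left(\left(- \frac{4}{7} + \frac{1}{7} \cdot 144\right) - 200\right) - 11 = \left(\left(- \frac{4}{7} + \frac{144}{7}\right) - 200\right) - 11 = \left(20 - 200\right) - 11 = -180 - 11 = -191$)
$\frac{l{\left(E \right)}}{126226} - \frac{7991}{-310451} = - \frac{191}{126226} - \frac{7991}{-310451} = \left(-191\right) \frac{1}{126226} - - \frac{7991}{310451} = - \frac{191}{126226} + \frac{7991}{310451} = \frac{949375825}{39186987926}$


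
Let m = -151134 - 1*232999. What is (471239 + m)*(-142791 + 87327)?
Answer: -4831247184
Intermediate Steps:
m = -384133 (m = -151134 - 232999 = -384133)
(471239 + m)*(-142791 + 87327) = (471239 - 384133)*(-142791 + 87327) = 87106*(-55464) = -4831247184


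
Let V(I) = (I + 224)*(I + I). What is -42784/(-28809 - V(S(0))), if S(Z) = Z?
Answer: 42784/28809 ≈ 1.4851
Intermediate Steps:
V(I) = 2*I*(224 + I) (V(I) = (224 + I)*(2*I) = 2*I*(224 + I))
-42784/(-28809 - V(S(0))) = -42784/(-28809 - 2*0*(224 + 0)) = -42784/(-28809 - 2*0*224) = -42784/(-28809 - 1*0) = -42784/(-28809 + 0) = -42784/(-28809) = -42784*(-1/28809) = 42784/28809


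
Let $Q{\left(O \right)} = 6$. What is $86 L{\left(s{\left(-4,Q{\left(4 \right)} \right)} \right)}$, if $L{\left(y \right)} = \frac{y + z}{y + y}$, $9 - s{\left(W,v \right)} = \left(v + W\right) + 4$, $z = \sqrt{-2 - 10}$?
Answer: $43 + \frac{86 i \sqrt{3}}{3} \approx 43.0 + 49.652 i$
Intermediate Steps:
$z = 2 i \sqrt{3}$ ($z = \sqrt{-12} = 2 i \sqrt{3} \approx 3.4641 i$)
$s{\left(W,v \right)} = 5 - W - v$ ($s{\left(W,v \right)} = 9 - \left(\left(v + W\right) + 4\right) = 9 - \left(\left(W + v\right) + 4\right) = 9 - \left(4 + W + v\right) = 5 - W - v$)
$L{\left(y \right)} = \frac{y + 2 i \sqrt{3}}{2 y}$ ($L{\left(y \right)} = \frac{y + 2 i \sqrt{3}}{y + y} = \frac{y + 2 i \sqrt{3}}{2 y}$)
$86 L{\left(s{\left(-4,Q{\left(4 \right)} \right)} \right)} = 86 \frac{\frac{5 - -4 - 6}{2} + i \sqrt{3}}{5 - -4 - 6} = 86 \frac{\frac{5 + 4 - 6}{2} + i \sqrt{3}}{5 + 4 - 6} = 86 \frac{\frac{1}{2} \cdot 3 + i \sqrt{3}}{3} = 86 \frac{\frac{3}{2} + i \sqrt{3}}{3} = 86 \left(\frac{1}{2} + \frac{i \sqrt{3}}{3}\right) = 43 + \frac{86 i \sqrt{3}}{3}$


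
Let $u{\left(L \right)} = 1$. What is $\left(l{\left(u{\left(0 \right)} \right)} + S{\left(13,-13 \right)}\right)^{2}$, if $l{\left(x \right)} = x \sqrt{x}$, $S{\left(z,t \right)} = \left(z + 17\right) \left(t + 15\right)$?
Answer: $3721$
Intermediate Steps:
$S{\left(z,t \right)} = \left(15 + t\right) \left(17 + z\right)$ ($S{\left(z,t \right)} = \left(17 + z\right) \left(15 + t\right) = \left(15 + t\right) \left(17 + z\right)$)
$l{\left(x \right)} = x^{\frac{3}{2}}$
$\left(l{\left(u{\left(0 \right)} \right)} + S{\left(13,-13 \right)}\right)^{2} = \left(1^{\frac{3}{2}} + \left(255 + 15 \cdot 13 + 17 \left(-13\right) - 169\right)\right)^{2} = \left(1 + \left(255 + 195 - 221 - 169\right)\right)^{2} = \left(1 + 60\right)^{2} = 61^{2} = 3721$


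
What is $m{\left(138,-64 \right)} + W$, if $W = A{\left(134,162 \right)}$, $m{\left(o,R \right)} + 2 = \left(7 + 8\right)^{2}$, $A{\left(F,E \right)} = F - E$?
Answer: $195$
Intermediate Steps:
$m{\left(o,R \right)} = 223$ ($m{\left(o,R \right)} = -2 + \left(7 + 8\right)^{2} = -2 + 15^{2} = -2 + 225 = 223$)
$W = -28$ ($W = 134 - 162 = -28$)
$m{\left(138,-64 \right)} + W = 223 - 28 = 195$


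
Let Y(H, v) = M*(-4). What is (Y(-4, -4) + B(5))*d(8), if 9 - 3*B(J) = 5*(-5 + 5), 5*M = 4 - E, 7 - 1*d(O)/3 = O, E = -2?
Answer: 27/5 ≈ 5.4000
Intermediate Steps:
d(O) = 21 - 3*O
M = 6/5 (M = (4 - 1*(-2))/5 = (4 + 2)/5 = (⅕)*6 = 6/5 ≈ 1.2000)
B(J) = 3 (B(J) = 3 - 5*(-5 + 5)/3 = 3 - 5*0/3 = 3 - ⅓*0 = 3 + 0 = 3)
Y(H, v) = -24/5 (Y(H, v) = (6/5)*(-4) = -24/5)
(Y(-4, -4) + B(5))*d(8) = (-24/5 + 3)*(21 - 3*8) = -9*(21 - 24)/5 = -9/5*(-3) = 27/5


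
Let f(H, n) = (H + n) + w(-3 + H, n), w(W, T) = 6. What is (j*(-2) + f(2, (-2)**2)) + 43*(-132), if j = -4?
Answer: -5656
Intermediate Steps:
f(H, n) = 6 + H + n (f(H, n) = (H + n) + 6 = 6 + H + n)
(j*(-2) + f(2, (-2)**2)) + 43*(-132) = (-4*(-2) + (6 + 2 + (-2)**2)) + 43*(-132) = (8 + (6 + 2 + 4)) - 5676 = (8 + 12) - 5676 = 20 - 5676 = -5656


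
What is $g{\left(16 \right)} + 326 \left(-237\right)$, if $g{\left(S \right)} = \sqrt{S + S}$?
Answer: $-77262 + 4 \sqrt{2} \approx -77256.0$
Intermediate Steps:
$g{\left(S \right)} = \sqrt{2} \sqrt{S}$ ($g{\left(S \right)} = \sqrt{2 S} = \sqrt{2} \sqrt{S}$)
$g{\left(16 \right)} + 326 \left(-237\right) = \sqrt{2} \sqrt{16} + 326 \left(-237\right) = \sqrt{2} \cdot 4 - 77262 = 4 \sqrt{2} - 77262 = -77262 + 4 \sqrt{2}$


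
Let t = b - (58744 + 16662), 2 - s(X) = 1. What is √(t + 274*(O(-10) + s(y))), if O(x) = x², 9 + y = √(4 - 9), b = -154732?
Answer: 12*I*√1406 ≈ 449.96*I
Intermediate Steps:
y = -9 + I*√5 (y = -9 + √(4 - 9) = -9 + √(-5) = -9 + I*√5 ≈ -9.0 + 2.2361*I)
s(X) = 1 (s(X) = 2 - 1*1 = 2 - 1 = 1)
t = -230138 (t = -154732 - (58744 + 16662) = -154732 - 1*75406 = -154732 - 75406 = -230138)
√(t + 274*(O(-10) + s(y))) = √(-230138 + 274*((-10)² + 1)) = √(-230138 + 274*(100 + 1)) = √(-230138 + 274*101) = √(-230138 + 27674) = √(-202464) = 12*I*√1406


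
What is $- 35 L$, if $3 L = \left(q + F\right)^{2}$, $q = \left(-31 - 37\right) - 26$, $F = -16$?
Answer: $- \frac{423500}{3} \approx -1.4117 \cdot 10^{5}$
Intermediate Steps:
$q = -94$ ($q = -68 - 26 = -94$)
$L = \frac{12100}{3}$ ($L = \frac{\left(-94 - 16\right)^{2}}{3} = \frac{\left(-110\right)^{2}}{3} = \frac{1}{3} \cdot 12100 = \frac{12100}{3} \approx 4033.3$)
$- 35 L = \left(-35\right) \frac{12100}{3} = - \frac{423500}{3}$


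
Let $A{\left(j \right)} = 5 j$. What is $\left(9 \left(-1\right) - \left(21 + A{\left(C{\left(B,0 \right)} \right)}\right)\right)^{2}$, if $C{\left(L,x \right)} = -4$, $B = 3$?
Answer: $100$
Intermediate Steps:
$\left(9 \left(-1\right) - \left(21 + A{\left(C{\left(B,0 \right)} \right)}\right)\right)^{2} = \left(9 \left(-1\right) - \left(21 - 20\right)\right)^{2} = \left(-9 - 1\right)^{2} = \left(-10\right)^{2} = 100$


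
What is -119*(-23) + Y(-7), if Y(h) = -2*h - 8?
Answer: 2743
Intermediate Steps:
Y(h) = -8 - 2*h
-119*(-23) + Y(-7) = -119*(-23) + (-8 - 2*(-7)) = 2737 + (-8 + 14) = 2737 + 6 = 2743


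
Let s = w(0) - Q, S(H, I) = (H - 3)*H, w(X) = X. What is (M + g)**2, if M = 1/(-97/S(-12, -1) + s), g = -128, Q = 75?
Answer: 3029674435216/184878409 ≈ 16387.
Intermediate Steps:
S(H, I) = H*(-3 + H) (S(H, I) = (-3 + H)*H = H*(-3 + H))
s = -75 (s = 0 - 1*75 = 0 - 75 = -75)
M = -180/13597 (M = 1/(-97*(-1/(12*(-3 - 12))) - 75) = 1/(-97/((-12*(-15))) - 75) = 1/(-97/180 - 75) = 1/(-13597/180) = -180/13597 ≈ -0.013238)
(M + g)**2 = (-180/13597 - 128)**2 = (-1740596/13597)**2 = 3029674435216/184878409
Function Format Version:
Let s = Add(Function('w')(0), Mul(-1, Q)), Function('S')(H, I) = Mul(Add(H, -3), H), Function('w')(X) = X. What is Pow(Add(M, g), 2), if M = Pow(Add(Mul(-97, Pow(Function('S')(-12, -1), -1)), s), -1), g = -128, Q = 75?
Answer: Rational(3029674435216, 184878409) ≈ 16387.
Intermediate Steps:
Function('S')(H, I) = Mul(H, Add(-3, H)) (Function('S')(H, I) = Mul(Add(-3, H), H) = Mul(H, Add(-3, H)))
s = -75 (s = Add(0, Mul(-1, 75)) = Add(0, -75) = -75)
M = Rational(-180, 13597) (M = Pow(Add(Mul(-97, Pow(Mul(-12, Add(-3, -12)), -1)), -75), -1) = Pow(Add(Mul(-97, Pow(Mul(-12, -15), -1)), -75), -1) = Pow(Add(Mul(-97, Pow(180, -1)), -75), -1) = Pow(Add(Mul(-97, Rational(1, 180)), -75), -1) = Pow(Add(Rational(-97, 180), -75), -1) = Pow(Rational(-13597, 180), -1) = Rational(-180, 13597) ≈ -0.013238)
Pow(Add(M, g), 2) = Pow(Add(Rational(-180, 13597), -128), 2) = Pow(Rational(-1740596, 13597), 2) = Rational(3029674435216, 184878409)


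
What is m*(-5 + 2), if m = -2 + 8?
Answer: -18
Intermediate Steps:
m = 6
m*(-5 + 2) = 6*(-5 + 2) = 6*(-3) = -18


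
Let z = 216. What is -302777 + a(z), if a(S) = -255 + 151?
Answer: -302881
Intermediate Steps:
a(S) = -104
-302777 + a(z) = -302777 - 104 = -302881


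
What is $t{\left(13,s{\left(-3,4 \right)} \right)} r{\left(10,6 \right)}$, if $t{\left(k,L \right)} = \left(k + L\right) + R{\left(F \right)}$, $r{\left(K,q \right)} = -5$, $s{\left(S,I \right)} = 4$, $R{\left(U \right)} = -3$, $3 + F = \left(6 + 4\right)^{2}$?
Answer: $-70$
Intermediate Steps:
$F = 97$ ($F = -3 + \left(6 + 4\right)^{2} = -3 + 10^{2} = -3 + 100 = 97$)
$t{\left(k,L \right)} = -3 + L + k$ ($t{\left(k,L \right)} = \left(k + L\right) - 3 = \left(L + k\right) - 3 = -3 + L + k$)
$t{\left(13,s{\left(-3,4 \right)} \right)} r{\left(10,6 \right)} = \left(-3 + 4 + 13\right) \left(-5\right) = 14 \left(-5\right) = -70$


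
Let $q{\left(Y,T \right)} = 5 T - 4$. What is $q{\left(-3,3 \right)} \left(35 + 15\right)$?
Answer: $550$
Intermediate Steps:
$q{\left(Y,T \right)} = -4 + 5 T$
$q{\left(-3,3 \right)} \left(35 + 15\right) = \left(-4 + 5 \cdot 3\right) \left(35 + 15\right) = \left(-4 + 15\right) 50 = 11 \cdot 50 = 550$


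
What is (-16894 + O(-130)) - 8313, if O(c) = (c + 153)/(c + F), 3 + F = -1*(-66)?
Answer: -1688892/67 ≈ -25207.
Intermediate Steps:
F = 63 (F = -3 - 1*(-66) = -3 + 66 = 63)
O(c) = (153 + c)/(63 + c) (O(c) = (c + 153)/(c + 63) = (153 + c)/(63 + c))
(-16894 + O(-130)) - 8313 = (-16894 + (153 - 130)/(63 - 130)) - 8313 = (-16894 + 23/(-67)) - 8313 = (-16894 - 1/67*23) - 8313 = (-16894 - 23/67) - 8313 = -1131921/67 - 8313 = -1688892/67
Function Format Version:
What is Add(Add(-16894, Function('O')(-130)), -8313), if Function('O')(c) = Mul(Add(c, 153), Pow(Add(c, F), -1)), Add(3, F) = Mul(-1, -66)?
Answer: Rational(-1688892, 67) ≈ -25207.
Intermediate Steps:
F = 63 (F = Add(-3, Mul(-1, -66)) = Add(-3, 66) = 63)
Function('O')(c) = Mul(Pow(Add(63, c), -1), Add(153, c)) (Function('O')(c) = Mul(Add(c, 153), Pow(Add(c, 63), -1)) = Mul(Add(153, c), Pow(Add(63, c), -1)) = Mul(Pow(Add(63, c), -1), Add(153, c)))
Add(Add(-16894, Function('O')(-130)), -8313) = Add(Add(-16894, Mul(Pow(Add(63, -130), -1), Add(153, -130))), -8313) = Add(Add(-16894, Mul(Pow(-67, -1), 23)), -8313) = Add(Add(-16894, Mul(Rational(-1, 67), 23)), -8313) = Add(Add(-16894, Rational(-23, 67)), -8313) = Add(Rational(-1131921, 67), -8313) = Rational(-1688892, 67)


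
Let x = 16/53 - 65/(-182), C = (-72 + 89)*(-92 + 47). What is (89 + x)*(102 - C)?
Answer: 57678909/742 ≈ 77734.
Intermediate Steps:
C = -765 (C = 17*(-45) = -765)
x = 489/742 (x = 16*(1/53) - 65*(-1/182) = 16/53 + 5/14 = 489/742 ≈ 0.65903)
(89 + x)*(102 - C) = (89 + 489/742)*(102 - 1*(-765)) = 66527*(102 + 765)/742 = (66527/742)*867 = 57678909/742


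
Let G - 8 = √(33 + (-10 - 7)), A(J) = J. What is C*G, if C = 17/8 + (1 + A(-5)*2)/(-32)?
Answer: 231/8 ≈ 28.875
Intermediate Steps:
G = 12 (G = 8 + √(33 + (-10 - 7)) = 8 + √(33 - 17) = 8 + √16 = 8 + 4 = 12)
C = 77/32 (C = 17/8 + (1 - 5*2)/(-32) = 17*(⅛) + (1 - 10)*(-1/32) = 17/8 - 9*(-1/32) = 17/8 + 9/32 = 77/32 ≈ 2.4063)
C*G = (77/32)*12 = 231/8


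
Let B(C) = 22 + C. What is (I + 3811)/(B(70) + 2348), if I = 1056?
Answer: 4867/2440 ≈ 1.9947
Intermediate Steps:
(I + 3811)/(B(70) + 2348) = (1056 + 3811)/((22 + 70) + 2348) = 4867/(92 + 2348) = 4867/2440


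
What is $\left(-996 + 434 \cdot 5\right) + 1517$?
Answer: $2691$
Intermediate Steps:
$\left(-996 + 434 \cdot 5\right) + 1517 = \left(-996 + 2170\right) + 1517 = 1174 + 1517 = 2691$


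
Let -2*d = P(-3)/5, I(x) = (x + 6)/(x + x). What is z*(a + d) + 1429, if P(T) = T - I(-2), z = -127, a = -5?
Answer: 10193/5 ≈ 2038.6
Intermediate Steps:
I(x) = (6 + x)/(2*x) (I(x) = (6 + x)/((2*x)) = (6 + x)*(1/(2*x)) = (6 + x)/(2*x))
P(T) = 1 + T (P(T) = T - (6 - 2)/(2*(-2)) = T - (-1)*4/(2*2) = T - 1*(-1) = T + 1 = 1 + T)
d = 1/5 (d = -(1 - 3)/(2*5) = -(-1)/5 = -1/2*(-2/5) = 1/5 ≈ 0.20000)
z*(a + d) + 1429 = -127*(-5 + 1/5) + 1429 = -127*(-24/5) + 1429 = 3048/5 + 1429 = 10193/5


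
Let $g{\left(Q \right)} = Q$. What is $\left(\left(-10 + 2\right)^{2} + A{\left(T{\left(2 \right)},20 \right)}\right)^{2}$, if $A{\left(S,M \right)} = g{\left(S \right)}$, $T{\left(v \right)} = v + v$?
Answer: $4624$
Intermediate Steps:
$T{\left(v \right)} = 2 v$
$A{\left(S,M \right)} = S$
$\left(\left(-10 + 2\right)^{2} + A{\left(T{\left(2 \right)},20 \right)}\right)^{2} = \left(\left(-10 + 2\right)^{2} + 2 \cdot 2\right)^{2} = \left(\left(-8\right)^{2} + 4\right)^{2} = \left(64 + 4\right)^{2} = 68^{2} = 4624$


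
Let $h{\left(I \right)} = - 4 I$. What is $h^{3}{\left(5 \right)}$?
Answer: $-8000$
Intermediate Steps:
$h^{3}{\left(5 \right)} = \left(\left(-4\right) 5\right)^{3} = \left(-20\right)^{3} = -8000$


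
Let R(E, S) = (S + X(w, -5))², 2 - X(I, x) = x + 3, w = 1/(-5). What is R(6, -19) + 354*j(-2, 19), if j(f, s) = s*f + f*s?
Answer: -26679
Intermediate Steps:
w = -⅕ (w = 1*(-⅕) = -⅕ ≈ -0.20000)
X(I, x) = -1 - x (X(I, x) = 2 - (x + 3) = 2 - (3 + x) = 2 + (-3 - x) = -1 - x)
j(f, s) = 2*f*s (j(f, s) = f*s + f*s = 2*f*s)
R(E, S) = (4 + S)² (R(E, S) = (S + (-1 - 1*(-5)))² = (S + (-1 + 5))² = (S + 4)² = (4 + S)²)
R(6, -19) + 354*j(-2, 19) = (4 - 19)² + 354*(2*(-2)*19) = (-15)² + 354*(-76) = 225 - 26904 = -26679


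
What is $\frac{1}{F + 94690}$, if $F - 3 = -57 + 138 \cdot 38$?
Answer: $\frac{1}{99880} \approx 1.0012 \cdot 10^{-5}$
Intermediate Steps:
$F = 5190$ ($F = 3 + \left(-57 + 138 \cdot 38\right) = 3 + \left(-57 + 5244\right) = 3 + 5187 = 5190$)
$\frac{1}{F + 94690} = \frac{1}{5190 + 94690} = \frac{1}{99880}$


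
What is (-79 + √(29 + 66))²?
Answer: (79 - √95)² ≈ 4796.0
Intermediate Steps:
(-79 + √(29 + 66))² = (-79 + √95)²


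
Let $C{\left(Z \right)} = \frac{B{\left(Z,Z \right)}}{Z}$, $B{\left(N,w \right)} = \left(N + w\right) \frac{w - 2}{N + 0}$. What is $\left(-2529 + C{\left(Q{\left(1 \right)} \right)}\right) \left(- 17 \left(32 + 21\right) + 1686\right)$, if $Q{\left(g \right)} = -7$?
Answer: $- \frac{13882725}{7} \approx -1.9832 \cdot 10^{6}$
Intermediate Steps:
$B{\left(N,w \right)} = \frac{\left(-2 + w\right) \left(N + w\right)}{N}$ ($B{\left(N,w \right)} = \left(N + w\right) \frac{-2 + w}{N} = \frac{\left(-2 + w\right) \left(N + w\right)}{N}$)
$C{\left(Z \right)} = \frac{Z^{2} - 2 Z + Z \left(-2 + Z\right)}{Z^{2}}$ ($C{\left(Z \right)} = \frac{\frac{1}{Z} \left(Z^{2} - 2 Z + Z \left(-2 + Z\right)\right)}{Z} = \frac{Z^{2} - 2 Z + Z \left(-2 + Z\right)}{Z^{2}}$)
$\left(-2529 + C{\left(Q{\left(1 \right)} \right)}\right) \left(- 17 \left(32 + 21\right) + 1686\right) = \left(-2529 + \left(2 - \frac{4}{-7}\right)\right) \left(- 17 \left(32 + 21\right) + 1686\right) = \left(-2529 + \left(2 - - \frac{4}{7}\right)\right) \left(\left(-17\right) 53 + 1686\right) = \left(-2529 + \left(2 + \frac{4}{7}\right)\right) \left(-901 + 1686\right) = \left(-2529 + \frac{18}{7}\right) 785 = \left(- \frac{17685}{7}\right) 785 = - \frac{13882725}{7}$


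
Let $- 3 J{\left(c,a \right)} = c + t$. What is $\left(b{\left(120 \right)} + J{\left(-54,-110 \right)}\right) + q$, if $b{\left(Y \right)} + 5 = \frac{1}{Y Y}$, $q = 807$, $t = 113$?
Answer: $\frac{11265601}{14400} \approx 782.33$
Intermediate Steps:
$J{\left(c,a \right)} = - \frac{113}{3} - \frac{c}{3}$ ($J{\left(c,a \right)} = - \frac{c + 113}{3} = - \frac{113 + c}{3} = - \frac{113}{3} - \frac{c}{3}$)
$b{\left(Y \right)} = -5 + \frac{1}{Y^{2}}$ ($b{\left(Y \right)} = -5 + \frac{1}{Y Y} = -5 + \frac{1}{Y^{2}}$)
$\left(b{\left(120 \right)} + J{\left(-54,-110 \right)}\right) + q = \left(\left(-5 + \frac{1}{14400}\right) - \frac{59}{3}\right) + 807 = \left(\left(-5 + \frac{1}{14400}\right) + \left(- \frac{113}{3} + 18\right)\right) + 807 = \left(- \frac{71999}{14400} - \frac{59}{3}\right) + 807 = - \frac{355199}{14400} + 807 = \frac{11265601}{14400}$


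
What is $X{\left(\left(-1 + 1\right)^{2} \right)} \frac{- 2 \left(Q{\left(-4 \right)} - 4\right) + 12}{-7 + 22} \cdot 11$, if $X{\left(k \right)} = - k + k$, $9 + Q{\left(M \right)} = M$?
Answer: $0$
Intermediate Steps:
$Q{\left(M \right)} = -9 + M$
$X{\left(k \right)} = 0$
$X{\left(\left(-1 + 1\right)^{2} \right)} \frac{- 2 \left(Q{\left(-4 \right)} - 4\right) + 12}{-7 + 22} \cdot 11 = 0 \frac{- 2 \left(\left(-9 - 4\right) - 4\right) + 12}{-7 + 22} \cdot 11 = 0 \frac{- 2 \left(-13 - 4\right) + 12}{15} \cdot 11 = 0 \left(\left(-2\right) \left(-17\right) + 12\right) \frac{1}{15} \cdot 11 = 0 \left(34 + 12\right) \frac{1}{15} \cdot 11 = 0 \cdot 46 \cdot \frac{1}{15} \cdot 11 = 0 \cdot \frac{46}{15} \cdot 11 = 0 \cdot 11 = 0$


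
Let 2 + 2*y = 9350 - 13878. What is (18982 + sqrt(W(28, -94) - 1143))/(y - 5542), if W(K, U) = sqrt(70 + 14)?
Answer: -18982/7807 - I*sqrt(1143 - 2*sqrt(21))/7807 ≈ -2.4314 - 0.0043131*I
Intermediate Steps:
y = -2265 (y = -1 + (9350 - 13878)/2 = -1 + (1/2)*(-4528) = -1 - 2264 = -2265)
W(K, U) = 2*sqrt(21) (W(K, U) = sqrt(84) = 2*sqrt(21))
(18982 + sqrt(W(28, -94) - 1143))/(y - 5542) = (18982 + sqrt(2*sqrt(21) - 1143))/(-2265 - 5542) = (18982 + sqrt(-1143 + 2*sqrt(21)))/(-7807) = (18982 + sqrt(-1143 + 2*sqrt(21)))*(-1/7807) = -18982/7807 - sqrt(-1143 + 2*sqrt(21))/7807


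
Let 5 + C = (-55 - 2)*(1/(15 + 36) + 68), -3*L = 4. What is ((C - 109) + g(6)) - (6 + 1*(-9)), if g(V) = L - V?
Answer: -203768/51 ≈ -3995.4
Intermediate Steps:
L = -4/3 (L = -⅓*4 = -4/3 ≈ -1.3333)
C = -65996/17 (C = -5 + (-55 - 2)*(1/(15 + 36) + 68) = -5 - 57*(1/51 + 68) = -5 - 57*3469/51 = -5 - 65911/17 = -65996/17 ≈ -3882.1)
g(V) = -4/3 - V
((C - 109) + g(6)) - (6 + 1*(-9)) = ((-65996/17 - 109) + (-4/3 - 1*6)) - (6 + 1*(-9)) = (-67849/17 + (-4/3 - 6)) - (6 - 9) = (-67849/17 - 22/3) - 1*(-3) = -203921/51 + 3 = -203768/51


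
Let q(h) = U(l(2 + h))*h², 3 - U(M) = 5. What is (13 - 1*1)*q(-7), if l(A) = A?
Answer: -1176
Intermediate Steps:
U(M) = -2 (U(M) = 3 - 1*5 = 3 - 5 = -2)
q(h) = -2*h²
(13 - 1*1)*q(-7) = (13 - 1*1)*(-2*(-7)²) = (13 - 1)*(-2*49) = 12*(-98) = -1176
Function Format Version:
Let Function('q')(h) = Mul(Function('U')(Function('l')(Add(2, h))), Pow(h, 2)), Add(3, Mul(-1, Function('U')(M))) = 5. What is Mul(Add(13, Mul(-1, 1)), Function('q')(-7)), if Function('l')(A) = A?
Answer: -1176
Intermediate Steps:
Function('U')(M) = -2 (Function('U')(M) = Add(3, Mul(-1, 5)) = Add(3, -5) = -2)
Function('q')(h) = Mul(-2, Pow(h, 2))
Mul(Add(13, Mul(-1, 1)), Function('q')(-7)) = Mul(Add(13, Mul(-1, 1)), Mul(-2, Pow(-7, 2))) = Mul(Add(13, -1), Mul(-2, 49)) = Mul(12, -98) = -1176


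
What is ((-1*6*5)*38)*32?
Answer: -36480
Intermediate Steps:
((-1*6*5)*38)*32 = (-6*5*38)*32 = -30*38*32 = -1140*32 = -36480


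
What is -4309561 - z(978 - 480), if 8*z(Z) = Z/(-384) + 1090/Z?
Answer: -549417326981/127488 ≈ -4.3096e+6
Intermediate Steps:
z(Z) = -Z/3072 + 545/(4*Z) (z(Z) = (Z/(-384) + 1090/Z)/8 = (Z*(-1/384) + 1090/Z)/8 = (-Z/384 + 1090/Z)/8 = (1090/Z - Z/384)/8 = -Z/3072 + 545/(4*Z))
-4309561 - z(978 - 480) = -4309561 - (418560 - (978 - 480)²)/(3072*(978 - 480)) = -4309561 - (418560 - 1*498²)/(3072*498) = -4309561 - (418560 - 1*248004)/(3072*498) = -4309561 - (418560 - 248004)/(3072*498) = -4309561 - 170556/(3072*498) = -4309561 - 1*14213/127488 = -4309561 - 14213/127488 = -549417326981/127488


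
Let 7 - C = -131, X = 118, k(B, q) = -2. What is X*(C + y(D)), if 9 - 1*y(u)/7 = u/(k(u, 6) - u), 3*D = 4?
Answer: 120242/5 ≈ 24048.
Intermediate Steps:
D = 4/3 (D = (⅓)*4 = 4/3 ≈ 1.3333)
C = 138 (C = 7 - 1*(-131) = 7 + 131 = 138)
y(u) = 63 - 7*u/(-2 - u)
X*(C + y(D)) = 118*(138 + 14*(9 + 5*(4/3))/(2 + 4/3)) = 118*(138 + 14*(9 + 20/3)/(10/3)) = 118*(138 + 14*(3/10)*(47/3)) = 118*(138 + 329/5) = 118*(1019/5) = 120242/5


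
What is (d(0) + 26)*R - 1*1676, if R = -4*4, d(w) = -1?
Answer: -2076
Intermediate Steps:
R = -16
(d(0) + 26)*R - 1*1676 = (-1 + 26)*(-16) - 1*1676 = 25*(-16) - 1676 = -400 - 1676 = -2076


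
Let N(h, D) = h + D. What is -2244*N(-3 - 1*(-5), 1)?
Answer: -6732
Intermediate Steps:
N(h, D) = D + h
-2244*N(-3 - 1*(-5), 1) = -2244*(1 + (-3 - 1*(-5))) = -2244*(1 + (-3 + 5)) = -2244*(1 + 2) = -2244*3 = -6732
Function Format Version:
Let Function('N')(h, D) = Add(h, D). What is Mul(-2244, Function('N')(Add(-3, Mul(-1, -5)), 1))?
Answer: -6732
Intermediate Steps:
Function('N')(h, D) = Add(D, h)
Mul(-2244, Function('N')(Add(-3, Mul(-1, -5)), 1)) = Mul(-2244, Add(1, Add(-3, Mul(-1, -5)))) = Mul(-2244, Add(1, Add(-3, 5))) = Mul(-2244, Add(1, 2)) = Mul(-2244, 3) = -6732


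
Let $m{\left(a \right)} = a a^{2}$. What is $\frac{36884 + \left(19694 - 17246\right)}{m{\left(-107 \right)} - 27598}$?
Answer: $- \frac{39332}{1252641} \approx -0.031399$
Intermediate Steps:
$m{\left(a \right)} = a^{3}$
$\frac{36884 + \left(19694 - 17246\right)}{m{\left(-107 \right)} - 27598} = \frac{36884 + \left(19694 - 17246\right)}{\left(-107\right)^{3} - 27598} = \frac{36884 + 2448}{-1225043 - 27598} = \frac{39332}{-1252641} = 39332 \left(- \frac{1}{1252641}\right) = - \frac{39332}{1252641}$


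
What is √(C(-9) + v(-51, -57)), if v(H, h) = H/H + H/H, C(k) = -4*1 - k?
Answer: √7 ≈ 2.6458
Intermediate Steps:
C(k) = -4 - k
v(H, h) = 2 (v(H, h) = 1 + 1 = 2)
√(C(-9) + v(-51, -57)) = √((-4 - 1*(-9)) + 2) = √((-4 + 9) + 2) = √(5 + 2) = √7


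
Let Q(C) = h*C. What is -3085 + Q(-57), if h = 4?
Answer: -3313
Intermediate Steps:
Q(C) = 4*C
-3085 + Q(-57) = -3085 + 4*(-57) = -3085 - 228 = -3313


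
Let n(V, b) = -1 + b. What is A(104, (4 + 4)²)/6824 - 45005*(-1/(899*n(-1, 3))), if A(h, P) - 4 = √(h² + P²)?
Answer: 19195082/766847 + √233/853 ≈ 25.049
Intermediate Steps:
A(h, P) = 4 + √(P² + h²) (A(h, P) = 4 + √(h² + P²) = 4 + √(P² + h²))
A(104, (4 + 4)²)/6824 - 45005*(-1/(899*n(-1, 3))) = (4 + √(((4 + 4)²)² + 104²))/6824 - 45005*(-1/(899*(-1 + 3))) = (4 + √((8²)² + 10816))*(1/6824) - 45005/((2*31)*(-29)) = (4 + √(64² + 10816))*(1/6824) - 45005/(62*(-29)) = (4 + √(4096 + 10816))*(1/6824) - 45005/(-1798) = (4 + √14912)*(1/6824) - 45005*(-1/1798) = (4 + 8*√233)*(1/6824) + 45005/1798 = (1/1706 + √233/853) + 45005/1798 = 19195082/766847 + √233/853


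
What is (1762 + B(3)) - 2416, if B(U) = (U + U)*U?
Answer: -636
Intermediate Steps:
B(U) = 2*U**2 (B(U) = (2*U)*U = 2*U**2)
(1762 + B(3)) - 2416 = (1762 + 2*3**2) - 2416 = (1762 + 2*9) - 2416 = (1762 + 18) - 2416 = 1780 - 2416 = -636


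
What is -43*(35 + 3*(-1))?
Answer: -1376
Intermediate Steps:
-43*(35 + 3*(-1)) = -43*(35 - 3) = -43*32 = -1376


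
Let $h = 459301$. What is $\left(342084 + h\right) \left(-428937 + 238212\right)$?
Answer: $-152844154125$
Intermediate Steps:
$\left(342084 + h\right) \left(-428937 + 238212\right) = \left(342084 + 459301\right) \left(-428937 + 238212\right) = 801385 \left(-190725\right) = -152844154125$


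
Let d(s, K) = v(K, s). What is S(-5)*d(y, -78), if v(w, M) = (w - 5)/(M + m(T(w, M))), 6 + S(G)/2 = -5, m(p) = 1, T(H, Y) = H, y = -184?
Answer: -1826/183 ≈ -9.9781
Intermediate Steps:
S(G) = -22 (S(G) = -12 + 2*(-5) = -12 - 10 = -22)
v(w, M) = (-5 + w)/(1 + M) (v(w, M) = (w - 5)/(M + 1) = (-5 + w)/(1 + M))
d(s, K) = (-5 + K)/(1 + s)
S(-5)*d(y, -78) = -22*(-5 - 78)/(1 - 184) = -22*(-83)/(-183) = -(-22)*(-83)/183 = -22*83/183 = -1826/183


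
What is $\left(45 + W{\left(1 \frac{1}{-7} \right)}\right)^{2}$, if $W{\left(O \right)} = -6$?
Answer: $1521$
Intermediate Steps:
$\left(45 + W{\left(1 \frac{1}{-7} \right)}\right)^{2} = \left(45 - 6\right)^{2} = 39^{2} = 1521$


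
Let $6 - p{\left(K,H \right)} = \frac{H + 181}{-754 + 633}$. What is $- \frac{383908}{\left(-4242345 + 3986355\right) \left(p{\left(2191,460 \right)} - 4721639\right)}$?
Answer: $- \frac{1659031}{5223265233660} \approx -3.1762 \cdot 10^{-7}$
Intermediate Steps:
$p{\left(K,H \right)} = \frac{907}{121} + \frac{H}{121}$ ($p{\left(K,H \right)} = 6 - \frac{H + 181}{-754 + 633} = 6 - \frac{181 + H}{-121} = 6 - \left(181 + H\right) \left(- \frac{1}{121}\right) = 6 - \left(- \frac{181}{121} - \frac{H}{121}\right) = 6 + \left(\frac{181}{121} + \frac{H}{121}\right) = \frac{907}{121} + \frac{H}{121}$)
$- \frac{383908}{\left(-4242345 + 3986355\right) \left(p{\left(2191,460 \right)} - 4721639\right)} = - \frac{383908}{\left(-4242345 + 3986355\right) \left(\left(\frac{907}{121} + \frac{1}{121} \cdot 460\right) - 4721639\right)} = - \frac{383908}{\left(-255990\right) \left(\left(\frac{907}{121} + \frac{460}{121}\right) - 4721639\right)} = - \frac{383908}{\left(-255990\right) \left(\frac{1367}{121} - 4721639\right)} = - \frac{383908}{\left(-255990\right) \left(- \frac{571316952}{121}\right)} = - \frac{383908}{\frac{146251426542480}{121}} = \left(-383908\right) \frac{121}{146251426542480} = - \frac{1659031}{5223265233660}$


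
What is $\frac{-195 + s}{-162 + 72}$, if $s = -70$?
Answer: $\frac{53}{18} \approx 2.9444$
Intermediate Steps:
$\frac{-195 + s}{-162 + 72} = \frac{-195 - 70}{-162 + 72} = - \frac{265}{-90} = \left(-265\right) \left(- \frac{1}{90}\right) = \frac{53}{18}$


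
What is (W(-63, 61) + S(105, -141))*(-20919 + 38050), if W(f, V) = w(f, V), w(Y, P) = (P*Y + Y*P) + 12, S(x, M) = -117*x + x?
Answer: -340118874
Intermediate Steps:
S(x, M) = -116*x
w(Y, P) = 12 + 2*P*Y (w(Y, P) = (P*Y + P*Y) + 12 = 2*P*Y + 12 = 12 + 2*P*Y)
W(f, V) = 12 + 2*V*f
(W(-63, 61) + S(105, -141))*(-20919 + 38050) = ((12 + 2*61*(-63)) - 116*105)*(-20919 + 38050) = ((12 - 7686) - 12180)*17131 = (-7674 - 12180)*17131 = -19854*17131 = -340118874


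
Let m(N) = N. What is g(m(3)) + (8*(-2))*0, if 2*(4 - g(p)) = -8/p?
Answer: 16/3 ≈ 5.3333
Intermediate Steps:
g(p) = 4 + 4/p (g(p) = 4 - (-4)/p = 4 + 4/p)
g(m(3)) + (8*(-2))*0 = (4 + 4/3) + (8*(-2))*0 = (4 + 4*(⅓)) - 16*0 = (4 + 4/3) + 0 = 16/3 + 0 = 16/3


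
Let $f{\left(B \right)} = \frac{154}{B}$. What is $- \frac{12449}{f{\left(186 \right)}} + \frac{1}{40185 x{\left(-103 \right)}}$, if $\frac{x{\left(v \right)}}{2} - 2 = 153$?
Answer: $- \frac{14422584163873}{959215950} \approx -15036.0$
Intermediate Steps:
$x{\left(v \right)} = 310$ ($x{\left(v \right)} = 4 + 2 \cdot 153 = 4 + 306 = 310$)
$- \frac{12449}{f{\left(186 \right)}} + \frac{1}{40185 x{\left(-103 \right)}} = - \frac{12449}{154 \cdot \frac{1}{186}} + \frac{1}{40185 \cdot 310} = - \frac{12449}{154 \cdot \frac{1}{186}} + \frac{1}{40185} \cdot \frac{1}{310} = - \frac{12449}{\frac{77}{93}} + \frac{1}{12457350} = \left(-12449\right) \frac{93}{77} + \frac{1}{12457350} = - \frac{1157757}{77} + \frac{1}{12457350} = - \frac{14422584163873}{959215950}$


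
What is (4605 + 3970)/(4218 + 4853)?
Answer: 8575/9071 ≈ 0.94532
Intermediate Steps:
(4605 + 3970)/(4218 + 4853) = 8575/9071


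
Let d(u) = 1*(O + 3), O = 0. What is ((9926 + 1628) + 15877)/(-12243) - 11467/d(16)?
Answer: -15608086/4081 ≈ -3824.6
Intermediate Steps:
d(u) = 3 (d(u) = 1*(0 + 3) = 1*3 = 3)
((9926 + 1628) + 15877)/(-12243) - 11467/d(16) = ((9926 + 1628) + 15877)/(-12243) - 11467/3 = (11554 + 15877)*(-1/12243) - 11467*⅓ = 27431*(-1/12243) - 11467/3 = -27431/12243 - 11467/3 = -15608086/4081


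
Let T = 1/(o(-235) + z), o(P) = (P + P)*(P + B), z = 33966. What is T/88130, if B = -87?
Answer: 1/16331017780 ≈ 6.1233e-11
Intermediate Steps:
o(P) = 2*P*(-87 + P) (o(P) = (P + P)*(P - 87) = (2*P)*(-87 + P) = 2*P*(-87 + P))
T = 1/185306 (T = 1/(2*(-235)*(-87 - 235) + 33966) = 1/(2*(-235)*(-322) + 33966) = 1/(151340 + 33966) = 1/185306 ≈ 5.3965e-6)
T/88130 = (1/185306)/88130 = (1/185306)*(1/88130) = 1/16331017780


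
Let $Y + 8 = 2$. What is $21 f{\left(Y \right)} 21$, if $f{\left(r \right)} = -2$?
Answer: $-882$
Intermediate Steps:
$Y = -6$ ($Y = -8 + 2 = -6$)
$21 f{\left(Y \right)} 21 = 21 \left(-2\right) 21 = \left(-42\right) 21 = -882$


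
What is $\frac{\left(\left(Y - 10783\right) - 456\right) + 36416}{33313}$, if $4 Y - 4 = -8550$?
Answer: $\frac{6583}{9518} \approx 0.69164$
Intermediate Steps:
$Y = - \frac{4273}{2}$ ($Y = 1 + \frac{1}{4} \left(-8550\right) = 1 - \frac{4275}{2} = - \frac{4273}{2} \approx -2136.5$)
$\frac{\left(\left(Y - 10783\right) - 456\right) + 36416}{33313} = \frac{\left(\left(- \frac{4273}{2} - 10783\right) - 456\right) + 36416}{33313} = \left(\left(- \frac{25839}{2} - 456\right) + 36416\right) \frac{1}{33313} = \left(- \frac{26751}{2} + 36416\right) \frac{1}{33313} = \frac{46081}{2} \cdot \frac{1}{33313} = \frac{6583}{9518}$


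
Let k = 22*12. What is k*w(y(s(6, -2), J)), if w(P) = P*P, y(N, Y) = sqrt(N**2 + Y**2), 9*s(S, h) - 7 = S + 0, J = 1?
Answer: 22000/27 ≈ 814.81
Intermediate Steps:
k = 264
s(S, h) = 7/9 + S/9 (s(S, h) = 7/9 + (S + 0)/9 = 7/9 + S/9)
w(P) = P**2
k*w(y(s(6, -2), J)) = 264*(sqrt((7/9 + (1/9)*6)**2 + 1**2))**2 = 264*(sqrt((7/9 + 2/3)**2 + 1))**2 = 264*(sqrt((13/9)**2 + 1))**2 = 264*(sqrt(169/81 + 1))**2 = 264*(sqrt(250/81))**2 = 264*(5*sqrt(10)/9)**2 = 264*(250/81) = 22000/27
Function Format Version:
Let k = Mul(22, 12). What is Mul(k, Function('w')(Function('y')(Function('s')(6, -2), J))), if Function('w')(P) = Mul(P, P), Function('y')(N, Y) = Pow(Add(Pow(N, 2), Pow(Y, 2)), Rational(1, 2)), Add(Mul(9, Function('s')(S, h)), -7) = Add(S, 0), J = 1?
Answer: Rational(22000, 27) ≈ 814.81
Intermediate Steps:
k = 264
Function('s')(S, h) = Add(Rational(7, 9), Mul(Rational(1, 9), S)) (Function('s')(S, h) = Add(Rational(7, 9), Mul(Rational(1, 9), Add(S, 0))) = Add(Rational(7, 9), Mul(Rational(1, 9), S)))
Function('w')(P) = Pow(P, 2)
Mul(k, Function('w')(Function('y')(Function('s')(6, -2), J))) = Mul(264, Pow(Pow(Add(Pow(Add(Rational(7, 9), Mul(Rational(1, 9), 6)), 2), Pow(1, 2)), Rational(1, 2)), 2)) = Mul(264, Pow(Pow(Add(Pow(Add(Rational(7, 9), Rational(2, 3)), 2), 1), Rational(1, 2)), 2)) = Mul(264, Pow(Pow(Add(Pow(Rational(13, 9), 2), 1), Rational(1, 2)), 2)) = Mul(264, Pow(Pow(Add(Rational(169, 81), 1), Rational(1, 2)), 2)) = Mul(264, Pow(Pow(Rational(250, 81), Rational(1, 2)), 2)) = Mul(264, Pow(Mul(Rational(5, 9), Pow(10, Rational(1, 2))), 2)) = Mul(264, Rational(250, 81)) = Rational(22000, 27)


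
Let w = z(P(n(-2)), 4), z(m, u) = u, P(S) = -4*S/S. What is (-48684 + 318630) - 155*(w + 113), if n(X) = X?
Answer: 251811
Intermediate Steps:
P(S) = -4 (P(S) = -4*1 = -4)
w = 4
(-48684 + 318630) - 155*(w + 113) = (-48684 + 318630) - 155*(4 + 113) = 269946 - 155*117 = 269946 - 18135 = 251811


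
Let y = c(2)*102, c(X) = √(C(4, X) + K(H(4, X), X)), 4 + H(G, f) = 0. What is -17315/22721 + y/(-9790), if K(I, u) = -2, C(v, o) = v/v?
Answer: -17315/22721 - 51*I/4895 ≈ -0.76207 - 0.010419*I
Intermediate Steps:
H(G, f) = -4 (H(G, f) = -4 + 0 = -4)
C(v, o) = 1
c(X) = I (c(X) = √(1 - 2) = √(-1) = I)
y = 102*I (y = I*102 = 102*I ≈ 102.0*I)
-17315/22721 + y/(-9790) = -17315/22721 + (102*I)/(-9790) = -17315*1/22721 + (102*I)*(-1/9790) = -17315/22721 - 51*I/4895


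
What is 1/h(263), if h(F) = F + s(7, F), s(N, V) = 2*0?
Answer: 1/263 ≈ 0.0038023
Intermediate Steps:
s(N, V) = 0
h(F) = F (h(F) = F + 0 = F)
1/h(263) = 1/263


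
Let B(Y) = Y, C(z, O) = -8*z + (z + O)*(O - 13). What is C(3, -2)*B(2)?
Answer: -78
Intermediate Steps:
C(z, O) = -8*z + (-13 + O)*(O + z) (C(z, O) = -8*z + (O + z)*(-13 + O) = -8*z + (-13 + O)*(O + z))
C(3, -2)*B(2) = ((-2)**2 - 21*3 - 13*(-2) - 2*3)*2 = (4 - 63 + 26 - 6)*2 = -39*2 = -78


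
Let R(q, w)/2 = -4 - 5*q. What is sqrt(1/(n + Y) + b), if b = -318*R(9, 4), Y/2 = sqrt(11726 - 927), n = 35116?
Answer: sqrt(2188710050 + 124656*sqrt(10799))/(2*sqrt(17558 + sqrt(10799))) ≈ 176.53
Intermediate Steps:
Y = 2*sqrt(10799) (Y = 2*sqrt(11726 - 927) = 2*sqrt(10799) ≈ 207.84)
R(q, w) = -8 - 10*q (R(q, w) = 2*(-4 - 5*q) = -8 - 10*q)
b = 31164 (b = -318*(-8 - 10*9) = -318*(-8 - 90) = -318*(-98) = 31164)
sqrt(1/(n + Y) + b) = sqrt(1/(35116 + 2*sqrt(10799)) + 31164) = sqrt(31164 + 1/(35116 + 2*sqrt(10799)))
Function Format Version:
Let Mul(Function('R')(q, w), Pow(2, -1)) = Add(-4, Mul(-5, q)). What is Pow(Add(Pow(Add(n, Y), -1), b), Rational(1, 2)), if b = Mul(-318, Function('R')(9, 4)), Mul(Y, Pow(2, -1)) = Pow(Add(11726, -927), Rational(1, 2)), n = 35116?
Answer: Mul(Rational(1, 2), Pow(Add(17558, Pow(10799, Rational(1, 2))), Rational(-1, 2)), Pow(Add(2188710050, Mul(124656, Pow(10799, Rational(1, 2)))), Rational(1, 2))) ≈ 176.53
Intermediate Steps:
Y = Mul(2, Pow(10799, Rational(1, 2))) (Y = Mul(2, Pow(Add(11726, -927), Rational(1, 2))) = Mul(2, Pow(10799, Rational(1, 2))) ≈ 207.84)
Function('R')(q, w) = Add(-8, Mul(-10, q)) (Function('R')(q, w) = Mul(2, Add(-4, Mul(-5, q))) = Add(-8, Mul(-10, q)))
b = 31164 (b = Mul(-318, Add(-8, Mul(-10, 9))) = Mul(-318, Add(-8, -90)) = Mul(-318, -98) = 31164)
Pow(Add(Pow(Add(n, Y), -1), b), Rational(1, 2)) = Pow(Add(Pow(Add(35116, Mul(2, Pow(10799, Rational(1, 2)))), -1), 31164), Rational(1, 2)) = Pow(Add(31164, Pow(Add(35116, Mul(2, Pow(10799, Rational(1, 2)))), -1)), Rational(1, 2))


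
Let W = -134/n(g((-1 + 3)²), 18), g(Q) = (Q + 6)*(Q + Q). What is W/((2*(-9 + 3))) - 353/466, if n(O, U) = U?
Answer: -3451/25164 ≈ -0.13714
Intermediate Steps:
g(Q) = 2*Q*(6 + Q) (g(Q) = (6 + Q)*(2*Q) = 2*Q*(6 + Q))
W = -67/9 (W = -134/18 = -134*1/18 = -67/9 ≈ -7.4444)
W/((2*(-9 + 3))) - 353/466 = -67*1/(2*(-9 + 3))/9 - 353/466 = -67/(9*(2*(-6))) - 353*1/466 = -67/9/(-12) - 353/466 = -67/9*(-1/12) - 353/466 = 67/108 - 353/466 = -3451/25164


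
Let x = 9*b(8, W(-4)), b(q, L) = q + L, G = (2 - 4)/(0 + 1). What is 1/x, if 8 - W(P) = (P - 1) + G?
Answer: 1/207 ≈ 0.0048309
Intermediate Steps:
G = -2 (G = -2/1 = -2*1 = -2)
W(P) = 11 - P (W(P) = 8 - ((P - 1) - 2) = 8 - ((-1 + P) - 2) = 8 - (-3 + P) = 8 + (3 - P) = 11 - P)
b(q, L) = L + q
x = 207 (x = 9*((11 - 1*(-4)) + 8) = 9*((11 + 4) + 8) = 9*(15 + 8) = 9*23 = 207)
1/x = 1/207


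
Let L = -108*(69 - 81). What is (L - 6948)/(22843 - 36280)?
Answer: 628/1493 ≈ 0.42063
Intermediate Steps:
L = 1296 (L = -108*(-12) = 1296)
(L - 6948)/(22843 - 36280) = (1296 - 6948)/(22843 - 36280) = -5652/(-13437) = -5652*(-1/13437) = 628/1493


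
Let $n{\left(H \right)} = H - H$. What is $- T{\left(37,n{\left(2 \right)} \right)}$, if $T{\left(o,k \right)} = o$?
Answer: $-37$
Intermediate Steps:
$n{\left(H \right)} = 0$
$- T{\left(37,n{\left(2 \right)} \right)} = \left(-1\right) 37 = -37$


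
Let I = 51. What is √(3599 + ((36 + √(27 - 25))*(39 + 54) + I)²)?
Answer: √(11574098 + 632214*√2) ≈ 3531.0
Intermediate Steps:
√(3599 + ((36 + √(27 - 25))*(39 + 54) + I)²) = √(3599 + ((36 + √(27 - 25))*(39 + 54) + 51)²) = √(3599 + ((36 + √2)*93 + 51)²) = √(3599 + ((3348 + 93*√2) + 51)²) = √(3599 + (3399 + 93*√2)²)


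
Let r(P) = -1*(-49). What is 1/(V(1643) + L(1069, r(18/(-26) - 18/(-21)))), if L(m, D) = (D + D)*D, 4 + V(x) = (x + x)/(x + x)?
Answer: 1/4799 ≈ 0.00020838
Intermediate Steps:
V(x) = -3 (V(x) = -4 + (x + x)/(x + x) = -4 + (2*x)/((2*x)) = -4 + (2*x)*(1/(2*x)) = -4 + 1 = -3)
r(P) = 49
L(m, D) = 2*D² (L(m, D) = (2*D)*D = 2*D²)
1/(V(1643) + L(1069, r(18/(-26) - 18/(-21)))) = 1/(-3 + 2*49²) = 1/(-3 + 2*2401) = 1/(-3 + 4802) = 1/4799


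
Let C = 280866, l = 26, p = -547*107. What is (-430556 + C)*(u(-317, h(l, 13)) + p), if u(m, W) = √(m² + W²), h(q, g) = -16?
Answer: 8761206010 - 149690*√100745 ≈ 8.7137e+9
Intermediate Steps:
p = -58529
u(m, W) = √(W² + m²)
(-430556 + C)*(u(-317, h(l, 13)) + p) = (-430556 + 280866)*(√((-16)² + (-317)²) - 58529) = -149690*(√(256 + 100489) - 58529) = -149690*(√100745 - 58529) = -149690*(-58529 + √100745) = 8761206010 - 149690*√100745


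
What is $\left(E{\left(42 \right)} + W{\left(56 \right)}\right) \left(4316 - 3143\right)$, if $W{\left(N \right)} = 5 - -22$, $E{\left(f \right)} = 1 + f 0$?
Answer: $32844$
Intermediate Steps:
$E{\left(f \right)} = 1$ ($E{\left(f \right)} = 1 + 0 = 1$)
$W{\left(N \right)} = 27$ ($W{\left(N \right)} = 5 + 22 = 27$)
$\left(E{\left(42 \right)} + W{\left(56 \right)}\right) \left(4316 - 3143\right) = \left(1 + 27\right) \left(4316 - 3143\right) = 28 \cdot 1173 = 32844$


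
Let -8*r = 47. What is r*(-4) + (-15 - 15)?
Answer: -13/2 ≈ -6.5000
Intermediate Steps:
r = -47/8 (r = -1/8*47 = -47/8 ≈ -5.8750)
r*(-4) + (-15 - 15) = -47/8*(-4) + (-15 - 15) = 47/2 - 30 = -13/2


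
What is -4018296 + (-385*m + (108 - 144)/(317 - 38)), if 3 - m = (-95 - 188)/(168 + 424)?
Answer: -73768344725/18352 ≈ -4.0196e+6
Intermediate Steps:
m = 2059/592 (m = 3 - (-95 - 188)/(168 + 424) = 3 - (-283)/592 = 3 - 1*(-283/592) = 3 + 283/592 = 2059/592 ≈ 3.4780)
-4018296 + (-385*m + (108 - 144)/(317 - 38)) = -4018296 + (-385*2059/592 + (108 - 144)/(317 - 38)) = -4018296 + (-792715/592 - 36/279) = -4018296 + (-792715/592 - 36*1/279) = -4018296 + (-792715/592 - 4/31) = -4018296 - 24576533/18352 = -73768344725/18352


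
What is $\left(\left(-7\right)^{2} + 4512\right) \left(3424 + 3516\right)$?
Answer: $31653340$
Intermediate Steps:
$\left(\left(-7\right)^{2} + 4512\right) \left(3424 + 3516\right) = \left(49 + 4512\right) 6940 = 4561 \cdot 6940 = 31653340$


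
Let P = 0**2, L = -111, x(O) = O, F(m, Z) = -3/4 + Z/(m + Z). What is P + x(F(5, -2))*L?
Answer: 629/4 ≈ 157.25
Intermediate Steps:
F(m, Z) = -3/4 + Z/(Z + m) (F(m, Z) = -3*1/4 + Z/(Z + m) = -3/4 + Z/(Z + m))
P = 0
P + x(F(5, -2))*L = 0 + ((-2 - 3*5)/(4*(-2 + 5)))*(-111) = 0 + ((1/4)*(-2 - 15)/3)*(-111) = 0 + ((1/4)*(1/3)*(-17))*(-111) = 0 - 17/12*(-111) = 0 + 629/4 = 629/4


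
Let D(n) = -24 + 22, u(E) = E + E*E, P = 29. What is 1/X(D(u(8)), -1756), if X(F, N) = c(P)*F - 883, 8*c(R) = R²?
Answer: -4/4373 ≈ -0.00091470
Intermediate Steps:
c(R) = R²/8
u(E) = E + E²
D(n) = -2
X(F, N) = -883 + 841*F/8 (X(F, N) = ((⅛)*29²)*F - 883 = ((⅛)*841)*F - 883 = 841*F/8 - 883 = -883 + 841*F/8)
1/X(D(u(8)), -1756) = 1/(-883 + (841/8)*(-2)) = 1/(-883 - 841/4) = 1/(-4373/4) = -4/4373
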